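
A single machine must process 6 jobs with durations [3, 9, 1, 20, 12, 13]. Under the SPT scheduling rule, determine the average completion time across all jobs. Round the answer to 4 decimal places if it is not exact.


Sort jobs by processing time (SPT order): [1, 3, 9, 12, 13, 20]
Compute completion times sequentially:
  Job 1: processing = 1, completes at 1
  Job 2: processing = 3, completes at 4
  Job 3: processing = 9, completes at 13
  Job 4: processing = 12, completes at 25
  Job 5: processing = 13, completes at 38
  Job 6: processing = 20, completes at 58
Sum of completion times = 139
Average completion time = 139/6 = 23.1667

23.1667


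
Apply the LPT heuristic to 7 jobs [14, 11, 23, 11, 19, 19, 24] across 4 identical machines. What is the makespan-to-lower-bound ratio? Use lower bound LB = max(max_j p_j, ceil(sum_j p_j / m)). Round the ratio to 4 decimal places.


LPT order: [24, 23, 19, 19, 14, 11, 11]
Machine loads after assignment: [24, 34, 33, 30]
LPT makespan = 34
Lower bound = max(max_job, ceil(total/4)) = max(24, 31) = 31
Ratio = 34 / 31 = 1.0968

1.0968


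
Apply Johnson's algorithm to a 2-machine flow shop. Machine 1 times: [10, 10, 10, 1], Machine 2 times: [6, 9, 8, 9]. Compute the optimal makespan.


Apply Johnson's rule:
  Group 1 (a <= b): [(4, 1, 9)]
  Group 2 (a > b): [(2, 10, 9), (3, 10, 8), (1, 10, 6)]
Optimal job order: [4, 2, 3, 1]
Schedule:
  Job 4: M1 done at 1, M2 done at 10
  Job 2: M1 done at 11, M2 done at 20
  Job 3: M1 done at 21, M2 done at 29
  Job 1: M1 done at 31, M2 done at 37
Makespan = 37

37


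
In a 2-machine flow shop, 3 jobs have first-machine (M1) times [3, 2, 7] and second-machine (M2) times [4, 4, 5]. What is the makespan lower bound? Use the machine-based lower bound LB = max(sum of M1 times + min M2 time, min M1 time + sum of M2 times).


LB1 = sum(M1 times) + min(M2 times) = 12 + 4 = 16
LB2 = min(M1 times) + sum(M2 times) = 2 + 13 = 15
Lower bound = max(LB1, LB2) = max(16, 15) = 16

16


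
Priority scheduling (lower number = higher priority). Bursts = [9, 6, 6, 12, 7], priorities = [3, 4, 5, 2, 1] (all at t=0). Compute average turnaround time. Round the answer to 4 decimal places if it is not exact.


Sort by priority (ascending = highest first):
Order: [(1, 7), (2, 12), (3, 9), (4, 6), (5, 6)]
Completion times:
  Priority 1, burst=7, C=7
  Priority 2, burst=12, C=19
  Priority 3, burst=9, C=28
  Priority 4, burst=6, C=34
  Priority 5, burst=6, C=40
Average turnaround = 128/5 = 25.6

25.6


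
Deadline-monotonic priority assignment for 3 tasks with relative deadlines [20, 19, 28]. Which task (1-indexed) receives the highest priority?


Sort tasks by relative deadline (ascending):
  Task 2: deadline = 19
  Task 1: deadline = 20
  Task 3: deadline = 28
Priority order (highest first): [2, 1, 3]
Highest priority task = 2

2


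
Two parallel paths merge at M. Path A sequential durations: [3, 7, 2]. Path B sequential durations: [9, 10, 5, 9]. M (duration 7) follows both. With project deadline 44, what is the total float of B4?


Forward pass: ES(B4) = sum of predecessors on chain B = 24
EF = ES + duration = 24 + 9 = 33
Backward pass: LF(M) = deadline = 44; LS(M) = 44 - 7 = 37
LF(B4) = LS(M) - sum(successors on chain B) = 37 - 0 = 37
LS = LF - duration = 37 - 9 = 28
Total float = LS - ES = 28 - 24 = 4

4


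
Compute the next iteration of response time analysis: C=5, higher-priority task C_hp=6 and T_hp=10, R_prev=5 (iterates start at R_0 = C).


R_next = C + ceil(R_prev / T_hp) * C_hp
ceil(5 / 10) = ceil(0.5) = 1
Interference = 1 * 6 = 6
R_next = 5 + 6 = 11

11


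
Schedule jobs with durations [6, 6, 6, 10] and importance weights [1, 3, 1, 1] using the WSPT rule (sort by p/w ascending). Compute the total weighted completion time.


Compute p/w ratios and sort ascending (WSPT): [(6, 3), (6, 1), (6, 1), (10, 1)]
Compute weighted completion times:
  Job (p=6,w=3): C=6, w*C=3*6=18
  Job (p=6,w=1): C=12, w*C=1*12=12
  Job (p=6,w=1): C=18, w*C=1*18=18
  Job (p=10,w=1): C=28, w*C=1*28=28
Total weighted completion time = 76

76


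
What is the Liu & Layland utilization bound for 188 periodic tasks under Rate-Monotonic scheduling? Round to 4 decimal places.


Compute 2^(1/188) = 1.0036937583
Subtract 1: 1.0036937583 - 1 = 0.0036937583
Multiply by n: 188 * 0.0036937583 = 0.6944265604
Round to 4 dp: 0.6944

0.6944


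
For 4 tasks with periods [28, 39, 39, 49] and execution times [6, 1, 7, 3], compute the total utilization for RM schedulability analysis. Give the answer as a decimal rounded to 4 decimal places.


Compute individual utilizations (exact fractions):
  Task 1: C/T = 6/28 = 3/14 (approx. 0.2143)
  Task 2: C/T = 1/39 (approx. 0.0256)
  Task 3: C/T = 7/39 (approx. 0.1795)
  Task 4: C/T = 3/49 (approx. 0.0612)
Total utilization U = 3/14 + 1/39 + 7/39 + 3/49 = 1837/3822
Rounded to 4 decimal places: U = 0.4806
RM (Liu & Layland) bound for 4 tasks = 0.756828; compare with U = 1837/3822 (approx. 0.480638)
U <= bound, so schedulable by RM sufficient condition.

0.4806


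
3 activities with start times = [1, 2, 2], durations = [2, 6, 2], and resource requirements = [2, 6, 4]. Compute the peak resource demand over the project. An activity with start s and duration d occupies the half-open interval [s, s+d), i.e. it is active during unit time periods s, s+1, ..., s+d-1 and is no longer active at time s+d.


Each activity i is active on [start_i, start_i + duration_i).
Compute total resource usage per time slot:
  t=0: active resources = [], total = 0
  t=1: active resources = [2], total = 2
  t=2: active resources = [2, 6, 4], total = 12
  t=3: active resources = [6, 4], total = 10
  t=4: active resources = [6], total = 6
  t=5: active resources = [6], total = 6
  t=6: active resources = [6], total = 6
  t=7: active resources = [6], total = 6
Peak resource demand = 12

12


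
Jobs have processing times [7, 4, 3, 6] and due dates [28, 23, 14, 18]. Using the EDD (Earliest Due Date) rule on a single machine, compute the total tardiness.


Sort by due date (EDD order): [(3, 14), (6, 18), (4, 23), (7, 28)]
Compute completion times and tardiness:
  Job 1: p=3, d=14, C=3, tardiness=max(0,3-14)=0
  Job 2: p=6, d=18, C=9, tardiness=max(0,9-18)=0
  Job 3: p=4, d=23, C=13, tardiness=max(0,13-23)=0
  Job 4: p=7, d=28, C=20, tardiness=max(0,20-28)=0
Total tardiness = 0

0


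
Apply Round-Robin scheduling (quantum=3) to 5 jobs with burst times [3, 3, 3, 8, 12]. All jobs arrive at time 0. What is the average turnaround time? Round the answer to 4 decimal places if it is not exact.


Time quantum = 3
Execution trace:
  J1 runs 3 units, time = 3
  J2 runs 3 units, time = 6
  J3 runs 3 units, time = 9
  J4 runs 3 units, time = 12
  J5 runs 3 units, time = 15
  J4 runs 3 units, time = 18
  J5 runs 3 units, time = 21
  J4 runs 2 units, time = 23
  J5 runs 3 units, time = 26
  J5 runs 3 units, time = 29
Finish times: [3, 6, 9, 23, 29]
Average turnaround = 70/5 = 14.0

14.0


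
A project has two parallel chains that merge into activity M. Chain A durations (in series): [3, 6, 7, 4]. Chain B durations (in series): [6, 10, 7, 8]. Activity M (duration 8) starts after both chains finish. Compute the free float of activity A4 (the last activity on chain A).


ES(A4) = sum of predecessors on chain A = 16
EF(A4) = ES + duration = 16 + 4 = 20
Successor of A4 is M. ES(M) = max(sum(A), sum(B)) = max(20, 31) = 31
Free float = ES(successor) - EF(current) = 31 - 20 = 11

11


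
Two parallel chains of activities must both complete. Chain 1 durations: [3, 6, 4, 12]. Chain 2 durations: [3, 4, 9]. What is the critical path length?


Path A total = 3 + 6 + 4 + 12 = 25
Path B total = 3 + 4 + 9 = 16
Critical path = longest path = max(25, 16) = 25

25


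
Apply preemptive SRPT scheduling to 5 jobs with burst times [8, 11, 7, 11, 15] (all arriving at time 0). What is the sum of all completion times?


Since all jobs arrive at t=0, SRPT equals SPT ordering.
SPT order: [7, 8, 11, 11, 15]
Completion times:
  Job 1: p=7, C=7
  Job 2: p=8, C=15
  Job 3: p=11, C=26
  Job 4: p=11, C=37
  Job 5: p=15, C=52
Total completion time = 7 + 15 + 26 + 37 + 52 = 137

137


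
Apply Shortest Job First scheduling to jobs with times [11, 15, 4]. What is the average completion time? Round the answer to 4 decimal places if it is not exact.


SJF order (ascending): [4, 11, 15]
Completion times:
  Job 1: burst=4, C=4
  Job 2: burst=11, C=15
  Job 3: burst=15, C=30
Average completion = 49/3 = 16.3333

16.3333


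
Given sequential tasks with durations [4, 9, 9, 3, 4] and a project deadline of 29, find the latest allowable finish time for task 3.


LF(activity 3) = deadline - sum of successor durations
Successors: activities 4 through 5 with durations [3, 4]
Sum of successor durations = 7
LF = 29 - 7 = 22

22


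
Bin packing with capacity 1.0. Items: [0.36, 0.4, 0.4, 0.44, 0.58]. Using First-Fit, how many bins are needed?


Place items sequentially using First-Fit:
  Item 0.36 -> new Bin 1
  Item 0.4 -> Bin 1 (now 0.76)
  Item 0.4 -> new Bin 2
  Item 0.44 -> Bin 2 (now 0.84)
  Item 0.58 -> new Bin 3
Total bins used = 3

3


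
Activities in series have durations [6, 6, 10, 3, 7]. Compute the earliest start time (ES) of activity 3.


Activity 3 starts after activities 1 through 2 complete.
Predecessor durations: [6, 6]
ES = 6 + 6 = 12

12


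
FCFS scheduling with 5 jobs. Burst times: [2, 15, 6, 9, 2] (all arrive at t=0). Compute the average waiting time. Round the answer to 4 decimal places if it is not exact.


FCFS order (as given): [2, 15, 6, 9, 2]
Waiting times:
  Job 1: wait = 0
  Job 2: wait = 2
  Job 3: wait = 17
  Job 4: wait = 23
  Job 5: wait = 32
Sum of waiting times = 74
Average waiting time = 74/5 = 14.8

14.8


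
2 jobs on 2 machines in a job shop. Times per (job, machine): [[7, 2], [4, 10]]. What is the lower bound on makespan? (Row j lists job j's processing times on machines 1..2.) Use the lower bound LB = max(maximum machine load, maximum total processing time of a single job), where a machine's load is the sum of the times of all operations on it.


Machine loads:
  Machine 1: 7 + 4 = 11
  Machine 2: 2 + 10 = 12
Max machine load = 12
Job totals:
  Job 1: 9
  Job 2: 14
Max job total = 14
Lower bound = max(12, 14) = 14

14


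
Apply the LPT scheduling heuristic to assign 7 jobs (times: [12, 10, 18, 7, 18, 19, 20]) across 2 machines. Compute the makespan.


Sort jobs in decreasing order (LPT): [20, 19, 18, 18, 12, 10, 7]
Assign each job to the least loaded machine:
  Machine 1: jobs [20, 18, 10, 7], load = 55
  Machine 2: jobs [19, 18, 12], load = 49
Makespan = max load = 55

55


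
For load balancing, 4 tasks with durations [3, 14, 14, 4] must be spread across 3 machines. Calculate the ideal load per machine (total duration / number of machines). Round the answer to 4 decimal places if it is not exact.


Total processing time = 3 + 14 + 14 + 4 = 35
Number of machines = 3
Ideal balanced load = 35 / 3 = 11.6667

11.6667


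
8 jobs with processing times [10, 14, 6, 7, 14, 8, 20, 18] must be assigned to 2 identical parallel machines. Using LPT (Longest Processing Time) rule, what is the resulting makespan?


Sort jobs in decreasing order (LPT): [20, 18, 14, 14, 10, 8, 7, 6]
Assign each job to the least loaded machine:
  Machine 1: jobs [20, 14, 8, 7], load = 49
  Machine 2: jobs [18, 14, 10, 6], load = 48
Makespan = max load = 49

49


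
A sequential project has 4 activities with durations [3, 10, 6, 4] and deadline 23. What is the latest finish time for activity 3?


LF(activity 3) = deadline - sum of successor durations
Successors: activities 4 through 4 with durations [4]
Sum of successor durations = 4
LF = 23 - 4 = 19

19


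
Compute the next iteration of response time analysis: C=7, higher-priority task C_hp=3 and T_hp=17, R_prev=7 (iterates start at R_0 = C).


R_next = C + ceil(R_prev / T_hp) * C_hp
ceil(7 / 17) = ceil(0.4118) = 1
Interference = 1 * 3 = 3
R_next = 7 + 3 = 10

10


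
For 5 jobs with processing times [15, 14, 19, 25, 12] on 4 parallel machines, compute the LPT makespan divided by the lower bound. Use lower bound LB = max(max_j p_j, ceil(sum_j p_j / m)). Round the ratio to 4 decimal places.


LPT order: [25, 19, 15, 14, 12]
Machine loads after assignment: [25, 19, 15, 26]
LPT makespan = 26
Lower bound = max(max_job, ceil(total/4)) = max(25, 22) = 25
Ratio = 26 / 25 = 1.04

1.04


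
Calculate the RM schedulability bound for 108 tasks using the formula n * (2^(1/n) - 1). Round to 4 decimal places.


Compute 2^(1/108) = 1.0064386691
Subtract 1: 1.0064386691 - 1 = 0.0064386691
Multiply by n: 108 * 0.0064386691 = 0.6953762628
Round to 4 dp: 0.6954

0.6954


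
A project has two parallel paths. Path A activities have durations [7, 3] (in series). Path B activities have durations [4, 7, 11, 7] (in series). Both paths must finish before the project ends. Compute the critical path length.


Path A total = 7 + 3 = 10
Path B total = 4 + 7 + 11 + 7 = 29
Critical path = longest path = max(10, 29) = 29

29


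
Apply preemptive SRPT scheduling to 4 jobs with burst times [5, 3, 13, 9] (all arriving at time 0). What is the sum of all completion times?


Since all jobs arrive at t=0, SRPT equals SPT ordering.
SPT order: [3, 5, 9, 13]
Completion times:
  Job 1: p=3, C=3
  Job 2: p=5, C=8
  Job 3: p=9, C=17
  Job 4: p=13, C=30
Total completion time = 3 + 8 + 17 + 30 = 58

58


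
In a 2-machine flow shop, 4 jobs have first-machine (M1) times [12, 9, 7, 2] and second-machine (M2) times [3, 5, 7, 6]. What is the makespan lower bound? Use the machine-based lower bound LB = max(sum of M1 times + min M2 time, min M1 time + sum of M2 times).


LB1 = sum(M1 times) + min(M2 times) = 30 + 3 = 33
LB2 = min(M1 times) + sum(M2 times) = 2 + 21 = 23
Lower bound = max(LB1, LB2) = max(33, 23) = 33

33


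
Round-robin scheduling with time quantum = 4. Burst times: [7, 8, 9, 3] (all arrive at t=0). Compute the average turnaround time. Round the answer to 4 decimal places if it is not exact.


Time quantum = 4
Execution trace:
  J1 runs 4 units, time = 4
  J2 runs 4 units, time = 8
  J3 runs 4 units, time = 12
  J4 runs 3 units, time = 15
  J1 runs 3 units, time = 18
  J2 runs 4 units, time = 22
  J3 runs 4 units, time = 26
  J3 runs 1 units, time = 27
Finish times: [18, 22, 27, 15]
Average turnaround = 82/4 = 20.5

20.5


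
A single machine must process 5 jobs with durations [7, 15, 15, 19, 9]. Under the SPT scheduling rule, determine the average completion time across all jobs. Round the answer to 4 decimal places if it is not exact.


Sort jobs by processing time (SPT order): [7, 9, 15, 15, 19]
Compute completion times sequentially:
  Job 1: processing = 7, completes at 7
  Job 2: processing = 9, completes at 16
  Job 3: processing = 15, completes at 31
  Job 4: processing = 15, completes at 46
  Job 5: processing = 19, completes at 65
Sum of completion times = 165
Average completion time = 165/5 = 33.0

33.0


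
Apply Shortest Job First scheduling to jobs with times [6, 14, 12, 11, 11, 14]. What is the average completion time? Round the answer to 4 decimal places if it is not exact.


SJF order (ascending): [6, 11, 11, 12, 14, 14]
Completion times:
  Job 1: burst=6, C=6
  Job 2: burst=11, C=17
  Job 3: burst=11, C=28
  Job 4: burst=12, C=40
  Job 5: burst=14, C=54
  Job 6: burst=14, C=68
Average completion = 213/6 = 35.5

35.5


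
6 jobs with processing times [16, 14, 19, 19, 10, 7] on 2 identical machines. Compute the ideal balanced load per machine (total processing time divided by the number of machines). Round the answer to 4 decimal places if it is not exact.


Total processing time = 16 + 14 + 19 + 19 + 10 + 7 = 85
Number of machines = 2
Ideal balanced load = 85 / 2 = 42.5

42.5


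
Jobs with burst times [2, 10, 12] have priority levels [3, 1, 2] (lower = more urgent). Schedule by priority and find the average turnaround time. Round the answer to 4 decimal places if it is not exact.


Sort by priority (ascending = highest first):
Order: [(1, 10), (2, 12), (3, 2)]
Completion times:
  Priority 1, burst=10, C=10
  Priority 2, burst=12, C=22
  Priority 3, burst=2, C=24
Average turnaround = 56/3 = 18.6667

18.6667


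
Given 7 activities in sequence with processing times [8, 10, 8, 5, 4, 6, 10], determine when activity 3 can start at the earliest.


Activity 3 starts after activities 1 through 2 complete.
Predecessor durations: [8, 10]
ES = 8 + 10 = 18

18


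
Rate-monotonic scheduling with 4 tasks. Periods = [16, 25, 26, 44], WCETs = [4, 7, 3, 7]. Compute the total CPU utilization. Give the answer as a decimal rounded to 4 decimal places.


Compute individual utilizations (exact fractions):
  Task 1: C/T = 4/16 = 1/4 (approx. 0.25)
  Task 2: C/T = 7/25 (approx. 0.28)
  Task 3: C/T = 3/26 (approx. 0.1154)
  Task 4: C/T = 7/44 (approx. 0.1591)
Total utilization U = 1/4 + 7/25 + 3/26 + 7/44 = 2876/3575
Rounded to 4 decimal places: U = 0.8045
RM (Liu & Layland) bound for 4 tasks = 0.756828; compare with U = 2876/3575 (approx. 0.804476)
bound < U <= 1, so the RM sufficient condition is not met (inconclusive; an exact test such as response-time analysis is needed).

0.8045


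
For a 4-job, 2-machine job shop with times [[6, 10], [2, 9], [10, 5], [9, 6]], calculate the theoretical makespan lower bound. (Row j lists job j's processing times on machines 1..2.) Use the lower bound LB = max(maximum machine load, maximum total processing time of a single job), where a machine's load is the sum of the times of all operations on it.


Machine loads:
  Machine 1: 6 + 2 + 10 + 9 = 27
  Machine 2: 10 + 9 + 5 + 6 = 30
Max machine load = 30
Job totals:
  Job 1: 16
  Job 2: 11
  Job 3: 15
  Job 4: 15
Max job total = 16
Lower bound = max(30, 16) = 30

30


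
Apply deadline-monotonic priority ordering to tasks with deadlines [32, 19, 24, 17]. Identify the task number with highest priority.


Sort tasks by relative deadline (ascending):
  Task 4: deadline = 17
  Task 2: deadline = 19
  Task 3: deadline = 24
  Task 1: deadline = 32
Priority order (highest first): [4, 2, 3, 1]
Highest priority task = 4

4


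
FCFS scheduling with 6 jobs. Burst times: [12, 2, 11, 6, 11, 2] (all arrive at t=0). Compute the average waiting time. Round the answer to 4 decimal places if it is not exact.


FCFS order (as given): [12, 2, 11, 6, 11, 2]
Waiting times:
  Job 1: wait = 0
  Job 2: wait = 12
  Job 3: wait = 14
  Job 4: wait = 25
  Job 5: wait = 31
  Job 6: wait = 42
Sum of waiting times = 124
Average waiting time = 124/6 = 20.6667

20.6667


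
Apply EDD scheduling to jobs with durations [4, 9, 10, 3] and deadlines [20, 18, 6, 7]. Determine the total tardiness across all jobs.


Sort by due date (EDD order): [(10, 6), (3, 7), (9, 18), (4, 20)]
Compute completion times and tardiness:
  Job 1: p=10, d=6, C=10, tardiness=max(0,10-6)=4
  Job 2: p=3, d=7, C=13, tardiness=max(0,13-7)=6
  Job 3: p=9, d=18, C=22, tardiness=max(0,22-18)=4
  Job 4: p=4, d=20, C=26, tardiness=max(0,26-20)=6
Total tardiness = 20

20


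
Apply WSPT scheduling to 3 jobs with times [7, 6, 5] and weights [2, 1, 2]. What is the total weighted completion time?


Compute p/w ratios and sort ascending (WSPT): [(5, 2), (7, 2), (6, 1)]
Compute weighted completion times:
  Job (p=5,w=2): C=5, w*C=2*5=10
  Job (p=7,w=2): C=12, w*C=2*12=24
  Job (p=6,w=1): C=18, w*C=1*18=18
Total weighted completion time = 52

52


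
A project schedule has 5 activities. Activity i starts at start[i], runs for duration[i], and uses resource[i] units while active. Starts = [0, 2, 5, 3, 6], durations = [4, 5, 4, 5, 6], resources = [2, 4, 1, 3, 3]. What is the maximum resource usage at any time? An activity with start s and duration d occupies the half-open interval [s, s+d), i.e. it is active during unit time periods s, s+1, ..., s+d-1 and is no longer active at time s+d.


Each activity i is active on [start_i, start_i + duration_i).
Compute total resource usage per time slot:
  t=0: active resources = [2], total = 2
  t=1: active resources = [2], total = 2
  t=2: active resources = [2, 4], total = 6
  t=3: active resources = [2, 4, 3], total = 9
  t=4: active resources = [4, 3], total = 7
  t=5: active resources = [4, 1, 3], total = 8
  t=6: active resources = [4, 1, 3, 3], total = 11
  t=7: active resources = [1, 3, 3], total = 7
  t=8: active resources = [1, 3], total = 4
  t=9: active resources = [3], total = 3
  t=10: active resources = [3], total = 3
  t=11: active resources = [3], total = 3
Peak resource demand = 11

11


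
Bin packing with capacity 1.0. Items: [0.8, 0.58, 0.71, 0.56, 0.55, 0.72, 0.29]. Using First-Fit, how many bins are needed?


Place items sequentially using First-Fit:
  Item 0.8 -> new Bin 1
  Item 0.58 -> new Bin 2
  Item 0.71 -> new Bin 3
  Item 0.56 -> new Bin 4
  Item 0.55 -> new Bin 5
  Item 0.72 -> new Bin 6
  Item 0.29 -> Bin 2 (now 0.87)
Total bins used = 6

6


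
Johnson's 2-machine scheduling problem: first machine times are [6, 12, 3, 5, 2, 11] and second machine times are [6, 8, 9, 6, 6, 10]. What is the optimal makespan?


Apply Johnson's rule:
  Group 1 (a <= b): [(5, 2, 6), (3, 3, 9), (4, 5, 6), (1, 6, 6)]
  Group 2 (a > b): [(6, 11, 10), (2, 12, 8)]
Optimal job order: [5, 3, 4, 1, 6, 2]
Schedule:
  Job 5: M1 done at 2, M2 done at 8
  Job 3: M1 done at 5, M2 done at 17
  Job 4: M1 done at 10, M2 done at 23
  Job 1: M1 done at 16, M2 done at 29
  Job 6: M1 done at 27, M2 done at 39
  Job 2: M1 done at 39, M2 done at 47
Makespan = 47

47


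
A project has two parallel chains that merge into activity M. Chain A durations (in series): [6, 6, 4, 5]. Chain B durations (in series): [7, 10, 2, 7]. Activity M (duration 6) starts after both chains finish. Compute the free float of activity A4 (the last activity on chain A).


ES(A4) = sum of predecessors on chain A = 16
EF(A4) = ES + duration = 16 + 5 = 21
Successor of A4 is M. ES(M) = max(sum(A), sum(B)) = max(21, 26) = 26
Free float = ES(successor) - EF(current) = 26 - 21 = 5

5


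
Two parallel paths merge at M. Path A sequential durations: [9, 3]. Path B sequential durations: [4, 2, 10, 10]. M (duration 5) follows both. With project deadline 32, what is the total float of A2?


Forward pass: ES(A2) = sum of predecessors on chain A = 9
EF = ES + duration = 9 + 3 = 12
Backward pass: LF(M) = deadline = 32; LS(M) = 32 - 5 = 27
LF(A2) = LS(M) - sum(successors on chain A) = 27 - 0 = 27
LS = LF - duration = 27 - 3 = 24
Total float = LS - ES = 24 - 9 = 15

15


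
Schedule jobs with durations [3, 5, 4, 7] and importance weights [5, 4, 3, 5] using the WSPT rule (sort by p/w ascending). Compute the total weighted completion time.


Compute p/w ratios and sort ascending (WSPT): [(3, 5), (5, 4), (4, 3), (7, 5)]
Compute weighted completion times:
  Job (p=3,w=5): C=3, w*C=5*3=15
  Job (p=5,w=4): C=8, w*C=4*8=32
  Job (p=4,w=3): C=12, w*C=3*12=36
  Job (p=7,w=5): C=19, w*C=5*19=95
Total weighted completion time = 178

178


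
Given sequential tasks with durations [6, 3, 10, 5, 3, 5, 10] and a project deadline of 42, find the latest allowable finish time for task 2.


LF(activity 2) = deadline - sum of successor durations
Successors: activities 3 through 7 with durations [10, 5, 3, 5, 10]
Sum of successor durations = 33
LF = 42 - 33 = 9

9


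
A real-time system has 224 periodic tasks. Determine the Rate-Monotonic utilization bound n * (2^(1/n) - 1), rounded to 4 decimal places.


Compute 2^(1/224) = 1.0030991997
Subtract 1: 1.0030991997 - 1 = 0.0030991997
Multiply by n: 224 * 0.0030991997 = 0.6942207328
Round to 4 dp: 0.6942

0.6942


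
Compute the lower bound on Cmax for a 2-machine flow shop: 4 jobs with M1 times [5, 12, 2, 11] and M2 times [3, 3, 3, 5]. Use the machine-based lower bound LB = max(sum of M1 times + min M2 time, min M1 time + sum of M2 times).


LB1 = sum(M1 times) + min(M2 times) = 30 + 3 = 33
LB2 = min(M1 times) + sum(M2 times) = 2 + 14 = 16
Lower bound = max(LB1, LB2) = max(33, 16) = 33

33


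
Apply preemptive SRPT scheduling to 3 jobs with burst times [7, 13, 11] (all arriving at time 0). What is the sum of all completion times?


Since all jobs arrive at t=0, SRPT equals SPT ordering.
SPT order: [7, 11, 13]
Completion times:
  Job 1: p=7, C=7
  Job 2: p=11, C=18
  Job 3: p=13, C=31
Total completion time = 7 + 18 + 31 = 56

56


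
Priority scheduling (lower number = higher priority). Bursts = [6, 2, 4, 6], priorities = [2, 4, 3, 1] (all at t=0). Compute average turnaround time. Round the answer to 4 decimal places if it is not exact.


Sort by priority (ascending = highest first):
Order: [(1, 6), (2, 6), (3, 4), (4, 2)]
Completion times:
  Priority 1, burst=6, C=6
  Priority 2, burst=6, C=12
  Priority 3, burst=4, C=16
  Priority 4, burst=2, C=18
Average turnaround = 52/4 = 13.0

13.0


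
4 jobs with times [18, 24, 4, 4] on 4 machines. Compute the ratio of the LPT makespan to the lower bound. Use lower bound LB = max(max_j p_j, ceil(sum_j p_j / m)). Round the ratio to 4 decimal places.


LPT order: [24, 18, 4, 4]
Machine loads after assignment: [24, 18, 4, 4]
LPT makespan = 24
Lower bound = max(max_job, ceil(total/4)) = max(24, 13) = 24
Ratio = 24 / 24 = 1.0

1.0


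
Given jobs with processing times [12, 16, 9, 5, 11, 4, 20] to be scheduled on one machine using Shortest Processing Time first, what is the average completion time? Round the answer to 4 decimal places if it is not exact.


Sort jobs by processing time (SPT order): [4, 5, 9, 11, 12, 16, 20]
Compute completion times sequentially:
  Job 1: processing = 4, completes at 4
  Job 2: processing = 5, completes at 9
  Job 3: processing = 9, completes at 18
  Job 4: processing = 11, completes at 29
  Job 5: processing = 12, completes at 41
  Job 6: processing = 16, completes at 57
  Job 7: processing = 20, completes at 77
Sum of completion times = 235
Average completion time = 235/7 = 33.5714

33.5714


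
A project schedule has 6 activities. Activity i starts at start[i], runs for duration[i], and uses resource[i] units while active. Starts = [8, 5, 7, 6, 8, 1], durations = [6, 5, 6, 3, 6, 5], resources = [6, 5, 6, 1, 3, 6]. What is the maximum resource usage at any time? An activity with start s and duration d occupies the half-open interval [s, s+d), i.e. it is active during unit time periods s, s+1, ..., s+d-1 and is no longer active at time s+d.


Each activity i is active on [start_i, start_i + duration_i).
Compute total resource usage per time slot:
  t=0: active resources = [], total = 0
  t=1: active resources = [6], total = 6
  t=2: active resources = [6], total = 6
  t=3: active resources = [6], total = 6
  t=4: active resources = [6], total = 6
  t=5: active resources = [5, 6], total = 11
  t=6: active resources = [5, 1], total = 6
  t=7: active resources = [5, 6, 1], total = 12
  t=8: active resources = [6, 5, 6, 1, 3], total = 21
  t=9: active resources = [6, 5, 6, 3], total = 20
  t=10: active resources = [6, 6, 3], total = 15
  t=11: active resources = [6, 6, 3], total = 15
  t=12: active resources = [6, 6, 3], total = 15
  t=13: active resources = [6, 3], total = 9
Peak resource demand = 21

21


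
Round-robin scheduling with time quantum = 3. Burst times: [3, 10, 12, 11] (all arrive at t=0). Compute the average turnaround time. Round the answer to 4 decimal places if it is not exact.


Time quantum = 3
Execution trace:
  J1 runs 3 units, time = 3
  J2 runs 3 units, time = 6
  J3 runs 3 units, time = 9
  J4 runs 3 units, time = 12
  J2 runs 3 units, time = 15
  J3 runs 3 units, time = 18
  J4 runs 3 units, time = 21
  J2 runs 3 units, time = 24
  J3 runs 3 units, time = 27
  J4 runs 3 units, time = 30
  J2 runs 1 units, time = 31
  J3 runs 3 units, time = 34
  J4 runs 2 units, time = 36
Finish times: [3, 31, 34, 36]
Average turnaround = 104/4 = 26.0

26.0


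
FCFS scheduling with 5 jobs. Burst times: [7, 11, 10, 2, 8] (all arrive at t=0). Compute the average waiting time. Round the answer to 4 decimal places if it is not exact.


FCFS order (as given): [7, 11, 10, 2, 8]
Waiting times:
  Job 1: wait = 0
  Job 2: wait = 7
  Job 3: wait = 18
  Job 4: wait = 28
  Job 5: wait = 30
Sum of waiting times = 83
Average waiting time = 83/5 = 16.6

16.6


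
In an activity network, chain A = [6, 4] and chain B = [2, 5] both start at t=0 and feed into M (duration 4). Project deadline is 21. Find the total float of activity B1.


Forward pass: ES(B1) = sum of predecessors on chain B = 0
EF = ES + duration = 0 + 2 = 2
Backward pass: LF(M) = deadline = 21; LS(M) = 21 - 4 = 17
LF(B1) = LS(M) - sum(successors on chain B) = 17 - 5 = 12
LS = LF - duration = 12 - 2 = 10
Total float = LS - ES = 10 - 0 = 10

10


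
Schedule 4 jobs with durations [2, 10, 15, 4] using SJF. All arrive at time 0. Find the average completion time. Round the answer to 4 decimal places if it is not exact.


SJF order (ascending): [2, 4, 10, 15]
Completion times:
  Job 1: burst=2, C=2
  Job 2: burst=4, C=6
  Job 3: burst=10, C=16
  Job 4: burst=15, C=31
Average completion = 55/4 = 13.75

13.75


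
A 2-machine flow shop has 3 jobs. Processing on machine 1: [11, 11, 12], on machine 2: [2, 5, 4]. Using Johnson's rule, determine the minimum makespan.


Apply Johnson's rule:
  Group 1 (a <= b): []
  Group 2 (a > b): [(2, 11, 5), (3, 12, 4), (1, 11, 2)]
Optimal job order: [2, 3, 1]
Schedule:
  Job 2: M1 done at 11, M2 done at 16
  Job 3: M1 done at 23, M2 done at 27
  Job 1: M1 done at 34, M2 done at 36
Makespan = 36

36


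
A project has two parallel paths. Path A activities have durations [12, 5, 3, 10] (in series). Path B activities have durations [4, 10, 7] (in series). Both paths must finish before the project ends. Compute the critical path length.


Path A total = 12 + 5 + 3 + 10 = 30
Path B total = 4 + 10 + 7 = 21
Critical path = longest path = max(30, 21) = 30

30


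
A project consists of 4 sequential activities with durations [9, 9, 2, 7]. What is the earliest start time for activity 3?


Activity 3 starts after activities 1 through 2 complete.
Predecessor durations: [9, 9]
ES = 9 + 9 = 18

18


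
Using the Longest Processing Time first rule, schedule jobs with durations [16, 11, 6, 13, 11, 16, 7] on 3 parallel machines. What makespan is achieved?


Sort jobs in decreasing order (LPT): [16, 16, 13, 11, 11, 7, 6]
Assign each job to the least loaded machine:
  Machine 1: jobs [16, 11], load = 27
  Machine 2: jobs [16, 7, 6], load = 29
  Machine 3: jobs [13, 11], load = 24
Makespan = max load = 29

29


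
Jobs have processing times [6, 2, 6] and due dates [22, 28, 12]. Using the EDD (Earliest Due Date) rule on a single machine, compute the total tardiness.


Sort by due date (EDD order): [(6, 12), (6, 22), (2, 28)]
Compute completion times and tardiness:
  Job 1: p=6, d=12, C=6, tardiness=max(0,6-12)=0
  Job 2: p=6, d=22, C=12, tardiness=max(0,12-22)=0
  Job 3: p=2, d=28, C=14, tardiness=max(0,14-28)=0
Total tardiness = 0

0


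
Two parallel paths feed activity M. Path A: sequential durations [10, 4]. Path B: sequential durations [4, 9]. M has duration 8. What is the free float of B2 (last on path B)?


ES(B2) = sum of predecessors on chain B = 4
EF(B2) = ES + duration = 4 + 9 = 13
Successor of B2 is M. ES(M) = max(sum(A), sum(B)) = max(14, 13) = 14
Free float = ES(successor) - EF(current) = 14 - 13 = 1

1


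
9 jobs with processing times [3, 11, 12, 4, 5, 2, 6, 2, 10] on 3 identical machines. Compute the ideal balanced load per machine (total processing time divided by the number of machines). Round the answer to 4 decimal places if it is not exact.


Total processing time = 3 + 11 + 12 + 4 + 5 + 2 + 6 + 2 + 10 = 55
Number of machines = 3
Ideal balanced load = 55 / 3 = 18.3333

18.3333


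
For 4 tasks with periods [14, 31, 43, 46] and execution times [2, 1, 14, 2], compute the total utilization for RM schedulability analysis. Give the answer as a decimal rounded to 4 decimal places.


Compute individual utilizations (exact fractions):
  Task 1: C/T = 2/14 = 1/7 (approx. 0.1429)
  Task 2: C/T = 1/31 (approx. 0.0323)
  Task 3: C/T = 14/43 (approx. 0.3256)
  Task 4: C/T = 2/46 = 1/23 (approx. 0.0435)
Total utilization U = 1/7 + 1/31 + 14/43 + 1/23 = 116787/214613
Rounded to 4 decimal places: U = 0.5442
RM (Liu & Layland) bound for 4 tasks = 0.756828; compare with U = 116787/214613 (approx. 0.544175)
U <= bound, so schedulable by RM sufficient condition.

0.5442


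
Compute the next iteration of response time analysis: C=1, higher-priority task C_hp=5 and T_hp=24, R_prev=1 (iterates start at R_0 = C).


R_next = C + ceil(R_prev / T_hp) * C_hp
ceil(1 / 24) = ceil(0.0417) = 1
Interference = 1 * 5 = 5
R_next = 1 + 5 = 6

6


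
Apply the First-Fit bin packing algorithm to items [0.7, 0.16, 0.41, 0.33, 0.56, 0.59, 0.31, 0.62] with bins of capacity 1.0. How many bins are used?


Place items sequentially using First-Fit:
  Item 0.7 -> new Bin 1
  Item 0.16 -> Bin 1 (now 0.86)
  Item 0.41 -> new Bin 2
  Item 0.33 -> Bin 2 (now 0.74)
  Item 0.56 -> new Bin 3
  Item 0.59 -> new Bin 4
  Item 0.31 -> Bin 3 (now 0.87)
  Item 0.62 -> new Bin 5
Total bins used = 5

5


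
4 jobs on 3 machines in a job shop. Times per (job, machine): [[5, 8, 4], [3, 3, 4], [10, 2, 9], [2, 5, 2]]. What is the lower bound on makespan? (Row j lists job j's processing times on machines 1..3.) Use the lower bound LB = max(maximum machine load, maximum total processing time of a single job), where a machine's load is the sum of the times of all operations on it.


Machine loads:
  Machine 1: 5 + 3 + 10 + 2 = 20
  Machine 2: 8 + 3 + 2 + 5 = 18
  Machine 3: 4 + 4 + 9 + 2 = 19
Max machine load = 20
Job totals:
  Job 1: 17
  Job 2: 10
  Job 3: 21
  Job 4: 9
Max job total = 21
Lower bound = max(20, 21) = 21

21


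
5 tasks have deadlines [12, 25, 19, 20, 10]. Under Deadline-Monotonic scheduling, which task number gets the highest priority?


Sort tasks by relative deadline (ascending):
  Task 5: deadline = 10
  Task 1: deadline = 12
  Task 3: deadline = 19
  Task 4: deadline = 20
  Task 2: deadline = 25
Priority order (highest first): [5, 1, 3, 4, 2]
Highest priority task = 5

5


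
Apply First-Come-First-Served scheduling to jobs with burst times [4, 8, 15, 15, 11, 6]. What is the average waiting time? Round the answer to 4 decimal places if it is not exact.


FCFS order (as given): [4, 8, 15, 15, 11, 6]
Waiting times:
  Job 1: wait = 0
  Job 2: wait = 4
  Job 3: wait = 12
  Job 4: wait = 27
  Job 5: wait = 42
  Job 6: wait = 53
Sum of waiting times = 138
Average waiting time = 138/6 = 23.0

23.0


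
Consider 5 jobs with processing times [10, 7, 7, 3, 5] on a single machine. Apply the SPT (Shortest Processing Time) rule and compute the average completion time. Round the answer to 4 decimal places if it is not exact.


Sort jobs by processing time (SPT order): [3, 5, 7, 7, 10]
Compute completion times sequentially:
  Job 1: processing = 3, completes at 3
  Job 2: processing = 5, completes at 8
  Job 3: processing = 7, completes at 15
  Job 4: processing = 7, completes at 22
  Job 5: processing = 10, completes at 32
Sum of completion times = 80
Average completion time = 80/5 = 16.0

16.0


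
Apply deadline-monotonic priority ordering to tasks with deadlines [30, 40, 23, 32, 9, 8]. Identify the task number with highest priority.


Sort tasks by relative deadline (ascending):
  Task 6: deadline = 8
  Task 5: deadline = 9
  Task 3: deadline = 23
  Task 1: deadline = 30
  Task 4: deadline = 32
  Task 2: deadline = 40
Priority order (highest first): [6, 5, 3, 1, 4, 2]
Highest priority task = 6

6


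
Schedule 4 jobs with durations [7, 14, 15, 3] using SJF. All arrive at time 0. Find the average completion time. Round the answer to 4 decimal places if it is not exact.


SJF order (ascending): [3, 7, 14, 15]
Completion times:
  Job 1: burst=3, C=3
  Job 2: burst=7, C=10
  Job 3: burst=14, C=24
  Job 4: burst=15, C=39
Average completion = 76/4 = 19.0

19.0


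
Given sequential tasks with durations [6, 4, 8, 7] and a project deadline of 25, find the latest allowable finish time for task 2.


LF(activity 2) = deadline - sum of successor durations
Successors: activities 3 through 4 with durations [8, 7]
Sum of successor durations = 15
LF = 25 - 15 = 10

10


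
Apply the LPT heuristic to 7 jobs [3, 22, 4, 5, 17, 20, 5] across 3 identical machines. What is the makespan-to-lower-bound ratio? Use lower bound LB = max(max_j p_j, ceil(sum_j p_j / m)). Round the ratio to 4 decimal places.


LPT order: [22, 20, 17, 5, 5, 4, 3]
Machine loads after assignment: [26, 25, 25]
LPT makespan = 26
Lower bound = max(max_job, ceil(total/3)) = max(22, 26) = 26
Ratio = 26 / 26 = 1.0

1.0


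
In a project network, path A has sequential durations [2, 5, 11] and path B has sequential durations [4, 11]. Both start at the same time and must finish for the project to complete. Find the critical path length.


Path A total = 2 + 5 + 11 = 18
Path B total = 4 + 11 = 15
Critical path = longest path = max(18, 15) = 18

18


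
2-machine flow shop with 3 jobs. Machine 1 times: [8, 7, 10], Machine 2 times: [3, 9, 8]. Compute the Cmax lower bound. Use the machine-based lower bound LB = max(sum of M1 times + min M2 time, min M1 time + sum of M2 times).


LB1 = sum(M1 times) + min(M2 times) = 25 + 3 = 28
LB2 = min(M1 times) + sum(M2 times) = 7 + 20 = 27
Lower bound = max(LB1, LB2) = max(28, 27) = 28

28


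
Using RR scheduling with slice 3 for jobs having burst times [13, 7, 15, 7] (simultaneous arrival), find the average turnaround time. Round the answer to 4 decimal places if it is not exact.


Time quantum = 3
Execution trace:
  J1 runs 3 units, time = 3
  J2 runs 3 units, time = 6
  J3 runs 3 units, time = 9
  J4 runs 3 units, time = 12
  J1 runs 3 units, time = 15
  J2 runs 3 units, time = 18
  J3 runs 3 units, time = 21
  J4 runs 3 units, time = 24
  J1 runs 3 units, time = 27
  J2 runs 1 units, time = 28
  J3 runs 3 units, time = 31
  J4 runs 1 units, time = 32
  J1 runs 3 units, time = 35
  J3 runs 3 units, time = 38
  J1 runs 1 units, time = 39
  J3 runs 3 units, time = 42
Finish times: [39, 28, 42, 32]
Average turnaround = 141/4 = 35.25

35.25


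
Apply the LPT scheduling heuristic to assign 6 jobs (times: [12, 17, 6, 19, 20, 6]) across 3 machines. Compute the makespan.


Sort jobs in decreasing order (LPT): [20, 19, 17, 12, 6, 6]
Assign each job to the least loaded machine:
  Machine 1: jobs [20, 6], load = 26
  Machine 2: jobs [19, 6], load = 25
  Machine 3: jobs [17, 12], load = 29
Makespan = max load = 29

29


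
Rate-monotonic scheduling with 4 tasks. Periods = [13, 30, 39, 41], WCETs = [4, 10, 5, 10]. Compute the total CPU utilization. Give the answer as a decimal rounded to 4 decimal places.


Compute individual utilizations (exact fractions):
  Task 1: C/T = 4/13 (approx. 0.3077)
  Task 2: C/T = 10/30 = 1/3 (approx. 0.3333)
  Task 3: C/T = 5/39 (approx. 0.1282)
  Task 4: C/T = 10/41 (approx. 0.2439)
Total utilization U = 4/13 + 1/3 + 5/39 + 10/41 = 540/533
Rounded to 4 decimal places: U = 1.0131
RM (Liu & Layland) bound for 4 tasks = 0.756828; compare with U = 540/533 (approx. 1.013133)
U > 1, so the task set is not schedulable (processor overloaded).

1.0131


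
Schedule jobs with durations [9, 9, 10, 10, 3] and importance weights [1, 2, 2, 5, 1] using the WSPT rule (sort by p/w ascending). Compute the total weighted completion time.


Compute p/w ratios and sort ascending (WSPT): [(10, 5), (3, 1), (9, 2), (10, 2), (9, 1)]
Compute weighted completion times:
  Job (p=10,w=5): C=10, w*C=5*10=50
  Job (p=3,w=1): C=13, w*C=1*13=13
  Job (p=9,w=2): C=22, w*C=2*22=44
  Job (p=10,w=2): C=32, w*C=2*32=64
  Job (p=9,w=1): C=41, w*C=1*41=41
Total weighted completion time = 212

212


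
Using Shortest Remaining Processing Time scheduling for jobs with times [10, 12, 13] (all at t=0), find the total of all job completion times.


Since all jobs arrive at t=0, SRPT equals SPT ordering.
SPT order: [10, 12, 13]
Completion times:
  Job 1: p=10, C=10
  Job 2: p=12, C=22
  Job 3: p=13, C=35
Total completion time = 10 + 22 + 35 = 67

67
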